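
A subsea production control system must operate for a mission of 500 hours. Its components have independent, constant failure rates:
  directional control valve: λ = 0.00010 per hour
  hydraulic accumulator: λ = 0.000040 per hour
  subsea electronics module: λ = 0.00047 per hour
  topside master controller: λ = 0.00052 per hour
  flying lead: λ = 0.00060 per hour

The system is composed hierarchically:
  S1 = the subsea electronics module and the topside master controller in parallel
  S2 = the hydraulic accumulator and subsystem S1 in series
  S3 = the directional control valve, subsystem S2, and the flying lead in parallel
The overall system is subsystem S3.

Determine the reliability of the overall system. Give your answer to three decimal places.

0.999

R(directional control valve) = exp(−0.00010 × 500) = 0.95123
R(hydraulic accumulator) = exp(−0.000040 × 500) = 0.98020
R(subsea electronics module) = exp(−0.00047 × 500) = 0.79057
R(topside master controller) = exp(−0.00052 × 500) = 0.77105
R(flying lead) = exp(−0.00060 × 500) = 0.74082
Parallel (subsea electronics module and topside master controller): 1 − (1 − 0.79057)(1 − 0.77105) = 0.95205
Series (hydraulic accumulator and [0.95205]): 0.98020 × 0.95205 = 0.93320
Parallel (directional control valve, [0.93320], and flying lead): 1 − (1 − 0.95123)(1 − 0.93320)(1 − 0.74082) = 0.999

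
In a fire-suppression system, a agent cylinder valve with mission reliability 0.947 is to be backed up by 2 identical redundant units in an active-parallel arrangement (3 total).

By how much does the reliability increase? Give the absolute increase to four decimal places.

R_before = 0.947
R_after = 1 − (1 − 0.947)^3 = 0.9999
ΔR = 0.9999 − 0.947 = 0.0529

0.0529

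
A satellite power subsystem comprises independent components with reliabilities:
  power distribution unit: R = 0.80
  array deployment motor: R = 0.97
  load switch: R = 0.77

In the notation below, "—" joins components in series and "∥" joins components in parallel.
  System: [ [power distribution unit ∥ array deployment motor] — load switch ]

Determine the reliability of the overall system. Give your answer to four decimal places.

Parallel (power distribution unit and array deployment motor): 1 − (1 − 0.800000)(1 − 0.970000) = 0.994000
Series ([0.994000] and load switch): 0.994000 × 0.770000 = 0.7654

0.7654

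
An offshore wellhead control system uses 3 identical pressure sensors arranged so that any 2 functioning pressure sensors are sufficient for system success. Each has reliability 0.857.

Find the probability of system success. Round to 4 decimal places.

0.9445

R = Σ_{i=2}^{3} C(3,i) p^i (1−p)^{3−i} with p = 0.857
C(3,2)·0.857^2·0.143^1 = 0.315079
C(3,3)·0.857^3·0.143^0 = 0.629423
Sum = 0.9445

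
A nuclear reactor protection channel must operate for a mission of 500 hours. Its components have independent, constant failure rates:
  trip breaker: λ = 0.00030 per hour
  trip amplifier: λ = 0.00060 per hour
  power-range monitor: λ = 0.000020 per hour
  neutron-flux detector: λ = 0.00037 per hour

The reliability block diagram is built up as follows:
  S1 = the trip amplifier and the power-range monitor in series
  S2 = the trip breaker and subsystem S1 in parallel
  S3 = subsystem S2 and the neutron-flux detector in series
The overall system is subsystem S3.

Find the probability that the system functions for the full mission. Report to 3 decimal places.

R(trip breaker) = exp(−0.00030 × 500) = 0.86071
R(trip amplifier) = exp(−0.00060 × 500) = 0.74082
R(power-range monitor) = exp(−0.000020 × 500) = 0.99005
R(neutron-flux detector) = exp(−0.00037 × 500) = 0.83110
Series (trip amplifier and power-range monitor): 0.74082 × 0.99005 = 0.73345
Parallel (trip breaker and [0.73345]): 1 − (1 − 0.86071)(1 − 0.73345) = 0.96287
Series ([0.96287] and neutron-flux detector): 0.96287 × 0.83110 = 0.800

0.800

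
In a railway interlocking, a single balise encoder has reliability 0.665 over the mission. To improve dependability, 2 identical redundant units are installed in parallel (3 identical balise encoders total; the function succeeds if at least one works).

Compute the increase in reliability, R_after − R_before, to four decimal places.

0.2974

R_before = 0.665
R_after = 1 − (1 − 0.665)^3 = 0.9624
ΔR = 0.9624 − 0.665 = 0.2974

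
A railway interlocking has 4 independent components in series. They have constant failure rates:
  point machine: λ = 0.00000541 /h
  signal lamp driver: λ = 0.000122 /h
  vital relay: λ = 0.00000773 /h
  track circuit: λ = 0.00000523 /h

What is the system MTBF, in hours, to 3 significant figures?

Series of exponential components: λ_sys = Σ λ_i
λ_sys = 0.00000541 + 0.000122 + 0.00000773 + 0.00000523 = 1.4037e-04 /h
MTBF = 1 / λ_sys = 7120 h

7120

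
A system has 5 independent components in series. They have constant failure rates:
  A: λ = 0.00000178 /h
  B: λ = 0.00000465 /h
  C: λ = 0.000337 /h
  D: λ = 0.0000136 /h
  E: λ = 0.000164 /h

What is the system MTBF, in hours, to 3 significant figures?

1920

Series of exponential components: λ_sys = Σ λ_i
λ_sys = 0.00000178 + 0.00000465 + 0.000337 + 0.0000136 + 0.000164 = 5.2103e-04 /h
MTBF = 1 / λ_sys = 1920 h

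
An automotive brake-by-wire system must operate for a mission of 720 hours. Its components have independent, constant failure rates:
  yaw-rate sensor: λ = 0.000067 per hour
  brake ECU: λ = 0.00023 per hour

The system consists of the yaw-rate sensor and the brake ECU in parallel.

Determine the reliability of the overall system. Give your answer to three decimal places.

R(yaw-rate sensor) = exp(−0.000067 × 720) = 0.95291
R(brake ECU) = exp(−0.00023 × 720) = 0.84739
Parallel (yaw-rate sensor and brake ECU): 1 − (1 − 0.95291)(1 − 0.84739) = 0.993

0.993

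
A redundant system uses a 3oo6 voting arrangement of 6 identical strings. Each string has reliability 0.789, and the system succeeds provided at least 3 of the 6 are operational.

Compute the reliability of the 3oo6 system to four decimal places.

R = Σ_{i=3}^{6} C(6,i) p^i (1−p)^{6−i} with p = 0.789
C(6,3)·0.789^3·0.211^3 = 0.092280
C(6,4)·0.789^4·0.211^2 = 0.258800
C(6,5)·0.789^5·0.211^1 = 0.387096
C(6,6)·0.789^6·0.211^0 = 0.241247
Sum = 0.9794

0.9794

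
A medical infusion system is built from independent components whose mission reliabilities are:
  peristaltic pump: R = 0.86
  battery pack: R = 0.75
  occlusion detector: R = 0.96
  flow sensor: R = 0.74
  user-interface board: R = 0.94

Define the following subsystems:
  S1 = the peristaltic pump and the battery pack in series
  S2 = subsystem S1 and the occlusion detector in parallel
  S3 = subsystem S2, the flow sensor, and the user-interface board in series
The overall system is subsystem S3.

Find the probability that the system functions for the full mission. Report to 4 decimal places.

Series (peristaltic pump and battery pack): 0.860000 × 0.750000 = 0.645000
Parallel ([0.645000] and occlusion detector): 1 − (1 − 0.645000)(1 − 0.960000) = 0.985800
Series ([0.985800], flow sensor, and user-interface board): 0.985800 × 0.740000 × 0.940000 = 0.6857

0.6857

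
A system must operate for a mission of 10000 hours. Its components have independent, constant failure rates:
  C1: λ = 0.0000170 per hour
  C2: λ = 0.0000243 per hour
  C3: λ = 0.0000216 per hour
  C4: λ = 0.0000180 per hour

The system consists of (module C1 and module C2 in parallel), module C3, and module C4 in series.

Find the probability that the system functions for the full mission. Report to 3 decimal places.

0.650

R(C1) = exp(−0.0000170 × 10000) = 0.84366
R(C2) = exp(−0.0000243 × 10000) = 0.78427
R(C3) = exp(−0.0000216 × 10000) = 0.80574
R(C4) = exp(−0.0000180 × 10000) = 0.83527
Parallel (C1 and C2): 1 − (1 − 0.84366)(1 − 0.78427) = 0.96627
Series ([0.96627], C3, and C4): 0.96627 × 0.80574 × 0.83527 = 0.650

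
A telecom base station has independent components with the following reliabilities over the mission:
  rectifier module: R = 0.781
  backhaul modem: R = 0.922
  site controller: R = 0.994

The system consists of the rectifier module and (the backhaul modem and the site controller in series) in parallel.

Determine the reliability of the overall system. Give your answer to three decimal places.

0.982

Series (backhaul modem and site controller): 0.92200 × 0.99400 = 0.91647
Parallel (rectifier module and [0.91647]): 1 − (1 − 0.78100)(1 − 0.91647) = 0.982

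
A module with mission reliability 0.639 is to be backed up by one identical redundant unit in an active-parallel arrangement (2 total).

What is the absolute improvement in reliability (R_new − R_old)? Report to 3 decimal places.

R_before = 0.639
R_after = 1 − (1 − 0.639)^2 = 0.870
ΔR = 0.870 − 0.639 = 0.231

0.231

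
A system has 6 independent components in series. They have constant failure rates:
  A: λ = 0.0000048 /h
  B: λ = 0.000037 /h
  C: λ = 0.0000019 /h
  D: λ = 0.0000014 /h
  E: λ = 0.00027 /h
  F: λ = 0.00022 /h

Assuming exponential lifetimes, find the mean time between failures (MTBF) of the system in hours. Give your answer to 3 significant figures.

Series of exponential components: λ_sys = Σ λ_i
λ_sys = 0.0000048 + 0.000037 + 0.0000019 + 0.0000014 + 0.00027 + 0.00022 = 5.3510e-04 /h
MTBF = 1 / λ_sys = 1870 h

1870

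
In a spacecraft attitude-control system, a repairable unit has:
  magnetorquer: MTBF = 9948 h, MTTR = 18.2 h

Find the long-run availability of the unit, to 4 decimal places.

0.9982

A(magnetorquer) = MTBF/(MTBF+MTTR) = 9948/(9948+18.2) = 0.9982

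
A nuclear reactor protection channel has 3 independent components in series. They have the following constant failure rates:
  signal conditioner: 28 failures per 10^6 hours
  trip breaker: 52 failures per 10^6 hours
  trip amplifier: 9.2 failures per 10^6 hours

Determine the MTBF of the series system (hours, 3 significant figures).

11200

Series of exponential components: λ_sys = Σ λ_i
λ_sys = 0.000028 + 0.000052 + 0.0000092 = 8.9200e-05 /h
MTBF = 1 / λ_sys = 11200 h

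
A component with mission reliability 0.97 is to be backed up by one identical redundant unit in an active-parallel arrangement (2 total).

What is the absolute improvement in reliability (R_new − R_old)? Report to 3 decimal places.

R_before = 0.97
R_after = 1 − (1 − 0.97)^2 = 0.999
ΔR = 0.999 − 0.97 = 0.029

0.029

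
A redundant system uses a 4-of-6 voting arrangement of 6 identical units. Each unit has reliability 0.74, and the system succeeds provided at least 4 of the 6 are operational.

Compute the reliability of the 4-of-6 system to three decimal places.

R = Σ_{i=4}^{6} C(6,i) p^i (1−p)^{6−i} with p = 0.74
C(6,4)·0.74^4·0.26^2 = 0.30406
C(6,5)·0.74^5·0.26^1 = 0.34617
C(6,6)·0.74^6·0.26^0 = 0.16421
Sum = 0.814

0.814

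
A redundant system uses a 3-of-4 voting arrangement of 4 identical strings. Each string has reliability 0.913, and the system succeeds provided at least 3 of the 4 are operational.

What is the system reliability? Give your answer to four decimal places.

R = Σ_{i=3}^{4} C(4,i) p^i (1−p)^{4−i} with p = 0.913
C(4,3)·0.913^3·0.087^1 = 0.264845
C(4,4)·0.913^4·0.087^0 = 0.694837
Sum = 0.9597

0.9597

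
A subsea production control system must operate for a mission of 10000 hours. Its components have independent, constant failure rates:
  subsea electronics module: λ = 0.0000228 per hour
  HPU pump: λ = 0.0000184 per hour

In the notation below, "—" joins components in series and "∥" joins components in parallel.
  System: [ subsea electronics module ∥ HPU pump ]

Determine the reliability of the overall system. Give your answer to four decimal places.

R(subsea electronics module) = exp(−0.0000228 × 10000) = 0.796124
R(HPU pump) = exp(−0.0000184 × 10000) = 0.831936
Parallel (subsea electronics module and HPU pump): 1 − (1 − 0.796124)(1 − 0.831936) = 0.9657

0.9657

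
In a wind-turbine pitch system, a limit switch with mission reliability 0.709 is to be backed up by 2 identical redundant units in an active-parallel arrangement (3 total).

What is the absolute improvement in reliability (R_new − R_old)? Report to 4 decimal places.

0.2664

R_before = 0.709
R_after = 1 − (1 − 0.709)^3 = 0.9754
ΔR = 0.9754 − 0.709 = 0.2664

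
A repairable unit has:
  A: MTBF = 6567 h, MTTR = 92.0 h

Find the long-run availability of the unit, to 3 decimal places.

A(A) = MTBF/(MTBF+MTTR) = 6567/(6567+92.0) = 0.986

0.986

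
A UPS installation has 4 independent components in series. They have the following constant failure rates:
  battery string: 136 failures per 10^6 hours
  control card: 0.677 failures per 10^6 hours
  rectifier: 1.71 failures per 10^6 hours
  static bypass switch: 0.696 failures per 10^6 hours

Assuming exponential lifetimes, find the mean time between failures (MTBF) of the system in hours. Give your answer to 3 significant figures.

Series of exponential components: λ_sys = Σ λ_i
λ_sys = 0.000136 + 0.000000677 + 0.00000171 + 0.000000696 = 1.3908e-04 /h
MTBF = 1 / λ_sys = 7190 h

7190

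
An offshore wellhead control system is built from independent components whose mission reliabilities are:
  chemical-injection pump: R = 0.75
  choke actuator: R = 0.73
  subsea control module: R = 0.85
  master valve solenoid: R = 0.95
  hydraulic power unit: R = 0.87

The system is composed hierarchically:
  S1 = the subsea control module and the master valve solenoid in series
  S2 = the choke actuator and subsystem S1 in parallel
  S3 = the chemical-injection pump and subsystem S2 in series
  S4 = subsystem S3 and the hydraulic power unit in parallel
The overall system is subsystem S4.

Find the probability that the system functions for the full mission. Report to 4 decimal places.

Series (subsea control module and master valve solenoid): 0.850000 × 0.950000 = 0.807500
Parallel (choke actuator and [0.807500]): 1 − (1 − 0.730000)(1 − 0.807500) = 0.948025
Series (chemical-injection pump and [0.948025]): 0.750000 × 0.948025 = 0.711019
Parallel ([0.711019] and hydraulic power unit): 1 − (1 − 0.711019)(1 − 0.870000) = 0.9624

0.9624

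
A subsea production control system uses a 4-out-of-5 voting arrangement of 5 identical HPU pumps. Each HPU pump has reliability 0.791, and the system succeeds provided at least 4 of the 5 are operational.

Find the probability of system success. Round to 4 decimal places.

R = Σ_{i=4}^{5} C(5,i) p^i (1−p)^{5−i} with p = 0.791
C(5,4)·0.791^4·0.209^1 = 0.409093
C(5,5)·0.791^5·0.209^0 = 0.309658
Sum = 0.7188

0.7188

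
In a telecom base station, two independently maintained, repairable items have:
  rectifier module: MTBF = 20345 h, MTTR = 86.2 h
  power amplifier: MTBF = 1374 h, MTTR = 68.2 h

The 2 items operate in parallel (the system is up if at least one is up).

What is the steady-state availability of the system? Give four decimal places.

A(rectifier module) = MTBF/(MTBF+MTTR) = 20345/(20345+86.2) = 0.995781
A(power amplifier) = MTBF/(MTBF+MTTR) = 1374/(1374+68.2) = 0.952711
Parallel availability: 1 − (1 − 0.995781)(1 − 0.952711) = 0.9998

0.9998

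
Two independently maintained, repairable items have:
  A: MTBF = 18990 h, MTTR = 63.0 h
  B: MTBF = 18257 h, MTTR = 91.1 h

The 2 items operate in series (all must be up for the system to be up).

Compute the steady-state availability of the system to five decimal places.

A(A) = MTBF/(MTBF+MTTR) = 18990/(18990+63.0) = 0.996693
A(B) = MTBF/(MTBF+MTTR) = 18257/(18257+91.1) = 0.995035
Series availability: 0.996693 × 0.995035 = 0.99174

0.99174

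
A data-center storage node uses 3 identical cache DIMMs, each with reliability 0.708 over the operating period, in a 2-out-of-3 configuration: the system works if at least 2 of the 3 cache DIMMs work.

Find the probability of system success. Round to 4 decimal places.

R = Σ_{i=2}^{3} C(3,i) p^i (1−p)^{3−i} with p = 0.708
C(3,2)·0.708^2·0.292^1 = 0.439107
C(3,3)·0.708^3·0.292^0 = 0.354895
Sum = 0.7940

0.7940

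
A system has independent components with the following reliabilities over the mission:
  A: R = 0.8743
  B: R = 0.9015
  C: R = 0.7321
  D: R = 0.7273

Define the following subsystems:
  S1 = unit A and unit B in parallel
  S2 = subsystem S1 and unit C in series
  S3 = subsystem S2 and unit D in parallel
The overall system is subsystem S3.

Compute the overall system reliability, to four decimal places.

Parallel (A and B): 1 − (1 − 0.874300)(1 − 0.901500) = 0.987619
Series ([0.987619] and C): 0.987619 × 0.732100 = 0.723036
Parallel ([0.723036] and D): 1 − (1 − 0.723036)(1 − 0.727300) = 0.9245

0.9245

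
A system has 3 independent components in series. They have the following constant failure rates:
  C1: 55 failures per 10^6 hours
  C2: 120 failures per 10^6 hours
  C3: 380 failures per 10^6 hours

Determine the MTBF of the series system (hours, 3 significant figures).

Series of exponential components: λ_sys = Σ λ_i
λ_sys = 0.000055 + 0.00012 + 0.00038 = 5.5500e-04 /h
MTBF = 1 / λ_sys = 1800 h

1800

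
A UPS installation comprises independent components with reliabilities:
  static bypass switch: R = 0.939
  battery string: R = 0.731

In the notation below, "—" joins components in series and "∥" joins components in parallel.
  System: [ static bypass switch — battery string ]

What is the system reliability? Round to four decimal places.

Series (static bypass switch and battery string): 0.939000 × 0.731000 = 0.6864

0.6864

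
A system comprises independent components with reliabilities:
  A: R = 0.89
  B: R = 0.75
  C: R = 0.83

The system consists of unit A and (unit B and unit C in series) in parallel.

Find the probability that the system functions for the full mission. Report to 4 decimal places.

0.9585

Series (B and C): 0.750000 × 0.830000 = 0.622500
Parallel (A and [0.622500]): 1 − (1 − 0.890000)(1 − 0.622500) = 0.9585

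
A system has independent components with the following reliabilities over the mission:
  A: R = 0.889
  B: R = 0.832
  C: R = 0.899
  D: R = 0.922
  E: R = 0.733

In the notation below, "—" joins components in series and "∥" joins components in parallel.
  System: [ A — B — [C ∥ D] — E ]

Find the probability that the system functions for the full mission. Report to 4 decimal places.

Parallel (C and D): 1 − (1 − 0.899000)(1 − 0.922000) = 0.992122
Series (A, B, [0.992122], and E): 0.889000 × 0.832000 × 0.992122 × 0.733000 = 0.5379

0.5379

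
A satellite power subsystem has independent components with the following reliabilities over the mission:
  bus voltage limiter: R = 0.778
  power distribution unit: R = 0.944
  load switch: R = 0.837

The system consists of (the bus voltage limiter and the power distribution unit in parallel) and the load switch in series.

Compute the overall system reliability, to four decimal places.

Parallel (bus voltage limiter and power distribution unit): 1 − (1 − 0.778000)(1 − 0.944000) = 0.987568
Series ([0.987568] and load switch): 0.987568 × 0.837000 = 0.8266

0.8266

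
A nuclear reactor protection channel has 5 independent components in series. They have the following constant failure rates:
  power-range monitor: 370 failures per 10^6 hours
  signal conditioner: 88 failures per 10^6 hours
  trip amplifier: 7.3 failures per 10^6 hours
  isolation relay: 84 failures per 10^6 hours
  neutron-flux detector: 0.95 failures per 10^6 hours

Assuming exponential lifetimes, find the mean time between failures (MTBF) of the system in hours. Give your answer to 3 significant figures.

1820

Series of exponential components: λ_sys = Σ λ_i
λ_sys = 0.00037 + 0.000088 + 0.0000073 + 0.000084 + 0.00000095 = 5.5025e-04 /h
MTBF = 1 / λ_sys = 1820 h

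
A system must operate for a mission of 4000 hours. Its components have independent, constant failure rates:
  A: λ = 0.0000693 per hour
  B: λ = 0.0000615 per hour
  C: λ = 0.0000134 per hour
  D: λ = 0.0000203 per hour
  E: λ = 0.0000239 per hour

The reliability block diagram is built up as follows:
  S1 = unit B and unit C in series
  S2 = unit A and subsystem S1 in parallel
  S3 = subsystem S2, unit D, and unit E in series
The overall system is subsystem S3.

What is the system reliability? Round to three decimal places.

R(A) = exp(−0.0000693 × 4000) = 0.75790
R(B) = exp(−0.0000615 × 4000) = 0.78192
R(C) = exp(−0.0000134 × 4000) = 0.94781
R(D) = exp(−0.0000203 × 4000) = 0.92201
R(E) = exp(−0.0000239 × 4000) = 0.90883
Series (B and C): 0.78192 × 0.94781 = 0.74111
Parallel (A and [0.74111]): 1 − (1 − 0.75790)(1 − 0.74111) = 0.93732
Series ([0.93732], D, and E): 0.93732 × 0.92201 × 0.90883 = 0.785

0.785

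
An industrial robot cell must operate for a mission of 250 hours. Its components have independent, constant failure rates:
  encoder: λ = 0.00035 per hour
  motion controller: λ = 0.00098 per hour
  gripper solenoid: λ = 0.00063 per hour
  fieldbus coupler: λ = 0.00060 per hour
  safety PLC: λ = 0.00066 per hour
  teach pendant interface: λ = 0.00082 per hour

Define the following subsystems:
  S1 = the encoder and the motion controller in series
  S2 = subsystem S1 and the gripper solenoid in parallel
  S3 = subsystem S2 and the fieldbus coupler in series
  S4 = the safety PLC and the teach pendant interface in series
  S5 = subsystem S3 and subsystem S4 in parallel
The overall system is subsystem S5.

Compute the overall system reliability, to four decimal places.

R(encoder) = exp(−0.00035 × 250) = 0.916219
R(motion controller) = exp(−0.00098 × 250) = 0.782705
R(gripper solenoid) = exp(−0.00063 × 250) = 0.854277
R(fieldbus coupler) = exp(−0.00060 × 250) = 0.860708
R(safety PLC) = exp(−0.00066 × 250) = 0.847894
R(teach pendant interface) = exp(−0.00082 × 250) = 0.814647
Series (encoder and motion controller): 0.916219 × 0.782705 = 0.717129
Parallel ([0.717129] and gripper solenoid): 1 − (1 − 0.717129)(1 − 0.854277) = 0.958779
Series ([0.958779] and fieldbus coupler): 0.958779 × 0.860708 = 0.825229
Series (safety PLC and teach pendant interface): 0.847894 × 0.814647 = 0.690734
Parallel ([0.825229] and [0.690734]): 1 − (1 − 0.825229)(1 − 0.690734) = 0.9459

0.9459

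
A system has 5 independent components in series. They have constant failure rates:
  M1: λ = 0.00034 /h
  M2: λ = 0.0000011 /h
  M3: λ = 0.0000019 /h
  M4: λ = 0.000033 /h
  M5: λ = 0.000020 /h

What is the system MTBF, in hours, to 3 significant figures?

Series of exponential components: λ_sys = Σ λ_i
λ_sys = 0.00034 + 0.0000011 + 0.0000019 + 0.000033 + 0.000020 = 3.9600e-04 /h
MTBF = 1 / λ_sys = 2530 h

2530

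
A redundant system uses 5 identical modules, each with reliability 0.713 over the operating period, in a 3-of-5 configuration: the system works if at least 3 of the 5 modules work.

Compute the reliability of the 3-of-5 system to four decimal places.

0.8537

R = Σ_{i=3}^{5} C(5,i) p^i (1−p)^{5−i} with p = 0.713
C(5,3)·0.713^3·0.287^2 = 0.298561
C(5,4)·0.713^4·0.287^1 = 0.370860
C(5,5)·0.713^5·0.287^0 = 0.184267
Sum = 0.8537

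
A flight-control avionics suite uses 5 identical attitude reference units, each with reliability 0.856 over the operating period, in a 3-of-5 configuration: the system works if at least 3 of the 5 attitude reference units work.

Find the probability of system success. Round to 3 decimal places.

R = Σ_{i=3}^{5} C(5,i) p^i (1−p)^{5−i} with p = 0.856
C(5,3)·0.856^3·0.144^2 = 0.13006
C(5,4)·0.856^4·0.144^1 = 0.38657
C(5,5)·0.856^5·0.144^0 = 0.45959
Sum = 0.976

0.976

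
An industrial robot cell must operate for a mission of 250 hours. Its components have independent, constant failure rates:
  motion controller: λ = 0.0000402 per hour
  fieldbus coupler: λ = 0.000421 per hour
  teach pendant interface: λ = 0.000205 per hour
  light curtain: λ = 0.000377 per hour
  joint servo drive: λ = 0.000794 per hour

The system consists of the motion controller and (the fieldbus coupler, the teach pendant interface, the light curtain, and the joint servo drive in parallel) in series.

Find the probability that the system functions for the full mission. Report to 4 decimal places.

R(motion controller) = exp(−0.0000402 × 250) = 0.990000
R(fieldbus coupler) = exp(−0.000421 × 250) = 0.900099
R(teach pendant interface) = exp(−0.000205 × 250) = 0.950041
R(light curtain) = exp(−0.000377 × 250) = 0.910055
R(joint servo drive) = exp(−0.000794 × 250) = 0.819960
Parallel (fieldbus coupler, teach pendant interface, light curtain, and joint servo drive): 1 − (1 − 0.900099)(1 − 0.950041)(1 − 0.910055)(1 − 0.819960) = 0.999919
Series (motion controller and [0.999919]): 0.990000 × 0.999919 = 0.9899

0.9899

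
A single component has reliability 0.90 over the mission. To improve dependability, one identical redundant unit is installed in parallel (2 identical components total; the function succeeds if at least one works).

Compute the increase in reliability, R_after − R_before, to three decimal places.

R_before = 0.90
R_after = 1 − (1 − 0.90)^2 = 0.990
ΔR = 0.990 − 0.90 = 0.090

0.090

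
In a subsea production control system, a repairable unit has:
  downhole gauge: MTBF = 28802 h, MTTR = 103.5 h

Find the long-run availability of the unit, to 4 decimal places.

A(downhole gauge) = MTBF/(MTBF+MTTR) = 28802/(28802+103.5) = 0.9964

0.9964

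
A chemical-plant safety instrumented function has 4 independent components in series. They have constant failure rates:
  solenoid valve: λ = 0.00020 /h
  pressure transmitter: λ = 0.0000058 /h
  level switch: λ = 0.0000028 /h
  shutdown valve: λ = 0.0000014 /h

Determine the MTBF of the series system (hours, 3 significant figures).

4760

Series of exponential components: λ_sys = Σ λ_i
λ_sys = 0.00020 + 0.0000058 + 0.0000028 + 0.0000014 = 2.1000e-04 /h
MTBF = 1 / λ_sys = 4760 h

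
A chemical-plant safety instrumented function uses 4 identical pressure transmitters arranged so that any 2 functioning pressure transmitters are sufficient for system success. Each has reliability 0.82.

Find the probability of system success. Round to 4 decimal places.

0.9798

R = Σ_{i=2}^{4} C(4,i) p^i (1−p)^{4−i} with p = 0.82
C(4,2)·0.82^2·0.18^2 = 0.130715
C(4,3)·0.82^3·0.18^1 = 0.396985
C(4,4)·0.82^4·0.18^0 = 0.452122
Sum = 0.9798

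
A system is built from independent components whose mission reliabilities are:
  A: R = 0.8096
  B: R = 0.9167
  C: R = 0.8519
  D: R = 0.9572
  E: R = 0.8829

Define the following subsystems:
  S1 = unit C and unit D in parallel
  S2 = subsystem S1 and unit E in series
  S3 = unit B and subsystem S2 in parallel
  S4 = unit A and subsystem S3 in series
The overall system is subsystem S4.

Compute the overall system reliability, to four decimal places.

Parallel (C and D): 1 − (1 − 0.851900)(1 − 0.957200) = 0.993661
Series ([0.993661] and E): 0.993661 × 0.882900 = 0.877303
Parallel (B and [0.877303]): 1 − (1 − 0.916700)(1 − 0.877303) = 0.989779
Series (A and [0.989779]): 0.809600 × 0.989779 = 0.8013

0.8013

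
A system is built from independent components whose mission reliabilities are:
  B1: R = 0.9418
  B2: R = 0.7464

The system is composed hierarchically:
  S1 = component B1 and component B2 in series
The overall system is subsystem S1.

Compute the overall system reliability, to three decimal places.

Series (B1 and B2): 0.94180 × 0.74640 = 0.703

0.703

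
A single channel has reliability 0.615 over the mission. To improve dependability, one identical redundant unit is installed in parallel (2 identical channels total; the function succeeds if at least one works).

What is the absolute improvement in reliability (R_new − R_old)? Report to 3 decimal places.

0.237

R_before = 0.615
R_after = 1 − (1 − 0.615)^2 = 0.852
ΔR = 0.852 − 0.615 = 0.237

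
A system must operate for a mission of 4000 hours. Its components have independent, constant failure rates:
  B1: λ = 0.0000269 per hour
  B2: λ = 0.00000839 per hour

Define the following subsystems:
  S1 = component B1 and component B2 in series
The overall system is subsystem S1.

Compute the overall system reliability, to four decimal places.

0.8684

R(B1) = exp(−0.0000269 × 4000) = 0.897987
R(B2) = exp(−0.00000839 × 4000) = 0.966997
Series (B1 and B2): 0.897987 × 0.966997 = 0.8684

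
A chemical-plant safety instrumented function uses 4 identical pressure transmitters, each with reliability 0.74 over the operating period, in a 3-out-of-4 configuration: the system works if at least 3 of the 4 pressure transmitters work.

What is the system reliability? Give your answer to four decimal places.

R = Σ_{i=3}^{4} C(4,i) p^i (1−p)^{4−i} with p = 0.74
C(4,3)·0.74^3·0.26^1 = 0.421433
C(4,4)·0.74^4·0.26^0 = 0.299866
Sum = 0.7213

0.7213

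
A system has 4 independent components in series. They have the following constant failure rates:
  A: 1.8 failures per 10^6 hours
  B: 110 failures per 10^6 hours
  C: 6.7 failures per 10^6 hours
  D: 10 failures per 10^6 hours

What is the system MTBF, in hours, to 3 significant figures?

Series of exponential components: λ_sys = Σ λ_i
λ_sys = 0.0000018 + 0.00011 + 0.0000067 + 0.000010 = 1.2850e-04 /h
MTBF = 1 / λ_sys = 7780 h

7780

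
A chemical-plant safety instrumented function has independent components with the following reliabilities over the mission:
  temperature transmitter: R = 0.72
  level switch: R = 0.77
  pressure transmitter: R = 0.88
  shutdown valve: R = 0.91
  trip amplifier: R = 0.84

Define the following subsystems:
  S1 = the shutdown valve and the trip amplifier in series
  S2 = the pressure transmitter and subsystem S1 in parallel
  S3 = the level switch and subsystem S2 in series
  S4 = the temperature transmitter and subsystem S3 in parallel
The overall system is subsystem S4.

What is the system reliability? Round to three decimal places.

0.930

Series (shutdown valve and trip amplifier): 0.91000 × 0.84000 = 0.76440
Parallel (pressure transmitter and [0.76440]): 1 − (1 − 0.88000)(1 − 0.76440) = 0.97173
Series (level switch and [0.97173]): 0.77000 × 0.97173 = 0.74823
Parallel (temperature transmitter and [0.74823]): 1 − (1 − 0.72000)(1 − 0.74823) = 0.930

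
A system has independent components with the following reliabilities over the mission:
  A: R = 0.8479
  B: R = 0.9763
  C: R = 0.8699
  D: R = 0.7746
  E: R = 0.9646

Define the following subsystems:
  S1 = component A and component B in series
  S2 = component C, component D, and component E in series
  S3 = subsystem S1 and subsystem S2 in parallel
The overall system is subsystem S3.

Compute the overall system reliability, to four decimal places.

Series (A and B): 0.847900 × 0.976300 = 0.827805
Series (C, D, and E): 0.869900 × 0.774600 × 0.964600 = 0.649971
Parallel ([0.827805] and [0.649971]): 1 − (1 − 0.827805)(1 − 0.649971) = 0.9397

0.9397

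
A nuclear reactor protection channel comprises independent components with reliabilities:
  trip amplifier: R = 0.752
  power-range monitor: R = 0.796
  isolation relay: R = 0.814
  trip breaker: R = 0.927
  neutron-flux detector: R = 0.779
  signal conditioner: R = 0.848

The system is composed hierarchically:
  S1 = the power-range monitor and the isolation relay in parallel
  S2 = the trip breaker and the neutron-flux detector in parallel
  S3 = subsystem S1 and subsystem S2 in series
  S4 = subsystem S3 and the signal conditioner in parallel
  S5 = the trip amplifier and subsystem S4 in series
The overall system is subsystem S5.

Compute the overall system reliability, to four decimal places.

Parallel (power-range monitor and isolation relay): 1 − (1 − 0.796000)(1 − 0.814000) = 0.962056
Parallel (trip breaker and neutron-flux detector): 1 − (1 − 0.927000)(1 − 0.779000) = 0.983867
Series ([0.962056] and [0.983867]): 0.962056 × 0.983867 = 0.946535
Parallel ([0.946535] and signal conditioner): 1 − (1 − 0.946535)(1 − 0.848000) = 0.991873
Series (trip amplifier and [0.991873]): 0.752000 × 0.991873 = 0.7459

0.7459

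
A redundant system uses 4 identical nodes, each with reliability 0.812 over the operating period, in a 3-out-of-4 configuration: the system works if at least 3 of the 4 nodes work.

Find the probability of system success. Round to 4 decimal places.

0.8373

R = Σ_{i=3}^{4} C(4,i) p^i (1−p)^{4−i} with p = 0.812
C(4,3)·0.812^3·0.188^1 = 0.402611
C(4,4)·0.812^4·0.188^0 = 0.434735
Sum = 0.8373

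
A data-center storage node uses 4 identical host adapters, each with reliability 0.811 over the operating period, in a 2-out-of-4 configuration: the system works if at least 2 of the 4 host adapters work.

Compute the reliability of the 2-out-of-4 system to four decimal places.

0.9768

R = Σ_{i=2}^{4} C(4,i) p^i (1−p)^{4−i} with p = 0.811
C(4,2)·0.811^2·0.189^2 = 0.140967
C(4,3)·0.811^3·0.189^1 = 0.403259
C(4,4)·0.811^4·0.189^0 = 0.432597
Sum = 0.9768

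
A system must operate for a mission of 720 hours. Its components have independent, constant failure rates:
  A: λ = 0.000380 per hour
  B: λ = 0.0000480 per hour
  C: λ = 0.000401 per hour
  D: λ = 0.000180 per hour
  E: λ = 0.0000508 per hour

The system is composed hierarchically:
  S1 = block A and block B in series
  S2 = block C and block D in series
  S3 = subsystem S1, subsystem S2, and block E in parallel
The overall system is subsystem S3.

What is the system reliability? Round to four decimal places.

R(A) = exp(−0.000380 × 720) = 0.760636
R(B) = exp(−0.0000480 × 720) = 0.966030
R(C) = exp(−0.000401 × 720) = 0.749222
R(D) = exp(−0.000180 × 720) = 0.878447
R(E) = exp(−0.0000508 × 720) = 0.964085
Series (A and B): 0.760636 × 0.966030 = 0.734797
Series (C and D): 0.749222 × 0.878447 = 0.658152
Parallel ([0.734797], [0.658152], and E): 1 − (1 − 0.734797)(1 − 0.658152)(1 − 0.964085) = 0.9967

0.9967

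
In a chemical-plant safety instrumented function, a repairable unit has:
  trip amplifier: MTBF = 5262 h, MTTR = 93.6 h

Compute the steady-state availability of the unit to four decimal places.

A(trip amplifier) = MTBF/(MTBF+MTTR) = 5262/(5262+93.6) = 0.9825

0.9825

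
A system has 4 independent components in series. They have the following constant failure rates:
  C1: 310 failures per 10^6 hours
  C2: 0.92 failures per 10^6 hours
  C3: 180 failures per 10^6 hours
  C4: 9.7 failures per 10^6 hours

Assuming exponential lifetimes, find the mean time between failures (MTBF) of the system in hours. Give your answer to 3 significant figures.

Series of exponential components: λ_sys = Σ λ_i
λ_sys = 0.00031 + 0.00000092 + 0.00018 + 0.0000097 = 5.0062e-04 /h
MTBF = 1 / λ_sys = 2000 h

2000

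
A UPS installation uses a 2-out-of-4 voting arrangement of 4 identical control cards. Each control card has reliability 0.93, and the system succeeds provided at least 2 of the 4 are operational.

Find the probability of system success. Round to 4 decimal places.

0.9987

R = Σ_{i=2}^{4} C(4,i) p^i (1−p)^{4−i} with p = 0.93
C(4,2)·0.93^2·0.07^2 = 0.025428
C(4,3)·0.93^3·0.07^1 = 0.225220
C(4,4)·0.93^4·0.07^0 = 0.748052
Sum = 0.9987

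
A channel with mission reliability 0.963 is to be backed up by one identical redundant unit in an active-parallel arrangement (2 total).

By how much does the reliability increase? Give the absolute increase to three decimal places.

R_before = 0.963
R_after = 1 − (1 − 0.963)^2 = 0.999
ΔR = 0.999 − 0.963 = 0.036

0.036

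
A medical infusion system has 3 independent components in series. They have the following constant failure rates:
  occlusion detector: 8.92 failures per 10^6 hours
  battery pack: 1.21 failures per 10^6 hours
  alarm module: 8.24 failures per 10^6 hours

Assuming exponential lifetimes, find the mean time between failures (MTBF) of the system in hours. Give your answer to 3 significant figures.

Series of exponential components: λ_sys = Σ λ_i
λ_sys = 0.00000892 + 0.00000121 + 0.00000824 = 1.8370e-05 /h
MTBF = 1 / λ_sys = 54400 h

54400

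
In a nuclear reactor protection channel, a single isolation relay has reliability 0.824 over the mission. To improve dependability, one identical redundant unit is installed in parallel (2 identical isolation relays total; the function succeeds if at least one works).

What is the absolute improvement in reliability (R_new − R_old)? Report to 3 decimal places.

0.145

R_before = 0.824
R_after = 1 − (1 − 0.824)^2 = 0.969
ΔR = 0.969 − 0.824 = 0.145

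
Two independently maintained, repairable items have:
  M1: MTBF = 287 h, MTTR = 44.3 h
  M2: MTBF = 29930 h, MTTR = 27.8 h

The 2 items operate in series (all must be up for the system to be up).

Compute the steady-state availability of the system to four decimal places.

A(M1) = MTBF/(MTBF+MTTR) = 287/(287+44.3) = 0.866284
A(M2) = MTBF/(MTBF+MTTR) = 29930/(29930+27.8) = 0.999072
Series availability: 0.866284 × 0.999072 = 0.8655

0.8655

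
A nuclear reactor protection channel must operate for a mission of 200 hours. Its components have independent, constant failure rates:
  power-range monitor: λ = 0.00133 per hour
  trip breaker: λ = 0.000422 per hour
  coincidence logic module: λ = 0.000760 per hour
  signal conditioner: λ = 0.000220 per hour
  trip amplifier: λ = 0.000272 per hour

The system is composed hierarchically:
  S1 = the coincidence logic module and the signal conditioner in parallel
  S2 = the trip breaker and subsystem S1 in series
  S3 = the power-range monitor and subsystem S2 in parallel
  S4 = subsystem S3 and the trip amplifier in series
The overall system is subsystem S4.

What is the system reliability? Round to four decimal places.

R(power-range monitor) = exp(−0.00133 × 200) = 0.766439
R(trip breaker) = exp(−0.000422 × 200) = 0.919064
R(coincidence logic module) = exp(−0.000760 × 200) = 0.858988
R(signal conditioner) = exp(−0.000220 × 200) = 0.956954
R(trip amplifier) = exp(−0.000272 × 200) = 0.947053
Parallel (coincidence logic module and signal conditioner): 1 − (1 − 0.858988)(1 − 0.956954) = 0.993930
Series (trip breaker and [0.993930]): 0.919064 × 0.993930 = 0.913485
Parallel (power-range monitor and [0.913485]): 1 − (1 − 0.766439)(1 − 0.913485) = 0.979793
Series ([0.979793] and trip amplifier): 0.979793 × 0.947053 = 0.9279

0.9279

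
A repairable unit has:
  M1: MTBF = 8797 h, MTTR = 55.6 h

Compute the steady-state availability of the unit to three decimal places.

0.994

A(M1) = MTBF/(MTBF+MTTR) = 8797/(8797+55.6) = 0.994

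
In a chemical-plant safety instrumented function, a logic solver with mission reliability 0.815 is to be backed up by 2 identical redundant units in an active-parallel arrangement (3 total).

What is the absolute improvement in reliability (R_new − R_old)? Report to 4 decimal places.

R_before = 0.815
R_after = 1 − (1 − 0.815)^3 = 0.9937
ΔR = 0.9937 − 0.815 = 0.1787

0.1787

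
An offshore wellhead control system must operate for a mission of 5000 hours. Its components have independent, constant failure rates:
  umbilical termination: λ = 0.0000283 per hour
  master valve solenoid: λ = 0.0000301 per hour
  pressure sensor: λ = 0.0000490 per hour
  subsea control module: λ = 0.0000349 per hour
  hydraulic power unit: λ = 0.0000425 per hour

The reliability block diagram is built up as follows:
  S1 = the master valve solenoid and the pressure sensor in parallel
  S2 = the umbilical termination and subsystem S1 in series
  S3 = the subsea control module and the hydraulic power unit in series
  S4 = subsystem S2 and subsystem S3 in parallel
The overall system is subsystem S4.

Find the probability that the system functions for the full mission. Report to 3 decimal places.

0.949

R(umbilical termination) = exp(−0.0000283 × 5000) = 0.86806
R(master valve solenoid) = exp(−0.0000301 × 5000) = 0.86028
R(pressure sensor) = exp(−0.0000490 × 5000) = 0.78270
R(subsea control module) = exp(−0.0000349 × 5000) = 0.83988
R(hydraulic power unit) = exp(−0.0000425 × 5000) = 0.80856
Parallel (master valve solenoid and pressure sensor): 1 − (1 − 0.86028)(1 − 0.78270) = 0.96964
Series (umbilical termination and [0.96964]): 0.86806 × 0.96964 = 0.84171
Series (subsea control module and hydraulic power unit): 0.83988 × 0.80856 = 0.67909
Parallel ([0.84171] and [0.67909]): 1 − (1 − 0.84171)(1 − 0.67909) = 0.949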